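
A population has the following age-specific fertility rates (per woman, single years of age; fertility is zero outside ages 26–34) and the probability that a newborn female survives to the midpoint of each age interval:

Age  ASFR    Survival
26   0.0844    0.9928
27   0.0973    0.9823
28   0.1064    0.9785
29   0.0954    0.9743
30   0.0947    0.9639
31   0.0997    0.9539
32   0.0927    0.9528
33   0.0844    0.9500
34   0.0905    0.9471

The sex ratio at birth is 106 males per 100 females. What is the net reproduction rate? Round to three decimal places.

Proportion female at birth = 100 / (100 + 106) = 0.48544.
Weighting each age-specific rate by interval width and survival:
  26: 1 × 0.0844 × 0.9928 = 0.08379
  27: 1 × 0.0973 × 0.9823 = 0.09558
  28: 1 × 0.1064 × 0.9785 = 0.10411
  29: 1 × 0.0954 × 0.9743 = 0.09295
  30: 1 × 0.0947 × 0.9639 = 0.09128
  31: 1 × 0.0997 × 0.9539 = 0.09510
  32: 1 × 0.0927 × 0.9528 = 0.08832
  33: 1 × 0.0844 × 0.9500 = 0.08018
  34: 1 × 0.0905 × 0.9471 = 0.08571
Sum = 0.81702
NRR = 0.48544 × 0.81702 = 0.39661

0.397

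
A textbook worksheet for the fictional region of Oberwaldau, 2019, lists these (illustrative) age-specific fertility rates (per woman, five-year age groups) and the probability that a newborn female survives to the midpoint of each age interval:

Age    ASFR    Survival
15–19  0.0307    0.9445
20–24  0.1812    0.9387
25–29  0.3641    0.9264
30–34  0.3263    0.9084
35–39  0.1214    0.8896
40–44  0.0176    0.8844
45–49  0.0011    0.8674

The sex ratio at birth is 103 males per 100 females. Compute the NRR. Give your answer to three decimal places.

2.358

Proportion female at birth = 100 / (100 + 103) = 0.49261.
Per-age-group product (5 × ASFR × survival probability):
  15–19: 5 × 0.0307 × 0.9445 = 0.14498
  20–24: 5 × 0.1812 × 0.9387 = 0.85046
  25–29: 5 × 0.3641 × 0.9264 = 1.68651
  30–34: 5 × 0.3263 × 0.9084 = 1.48205
  35–39: 5 × 0.1214 × 0.8896 = 0.53999
  40–44: 5 × 0.0176 × 0.8844 = 0.07783
  45–49: 5 × 0.0011 × 0.8674 = 0.00477
Sum = 4.78659
NRR = 0.49261 × 4.78659 = 2.35792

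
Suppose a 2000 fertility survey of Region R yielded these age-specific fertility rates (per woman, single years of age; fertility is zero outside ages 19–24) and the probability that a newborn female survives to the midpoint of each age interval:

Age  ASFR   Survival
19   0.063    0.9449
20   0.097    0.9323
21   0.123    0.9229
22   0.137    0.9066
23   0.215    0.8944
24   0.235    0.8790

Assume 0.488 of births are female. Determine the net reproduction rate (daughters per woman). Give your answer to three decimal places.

Proportion female at birth = 0.488.
Weighting each age-specific rate by interval width and survival:
  19: 1 × 0.063 × 0.9449 = 0.05953
  20: 1 × 0.097 × 0.9323 = 0.09043
  21: 1 × 0.123 × 0.9229 = 0.11352
  22: 1 × 0.137 × 0.9066 = 0.12420
  23: 1 × 0.215 × 0.8944 = 0.19230
  24: 1 × 0.235 × 0.8790 = 0.20657
Sum = 0.78655
NRR = 0.488 × 0.78655 = 0.38384

0.384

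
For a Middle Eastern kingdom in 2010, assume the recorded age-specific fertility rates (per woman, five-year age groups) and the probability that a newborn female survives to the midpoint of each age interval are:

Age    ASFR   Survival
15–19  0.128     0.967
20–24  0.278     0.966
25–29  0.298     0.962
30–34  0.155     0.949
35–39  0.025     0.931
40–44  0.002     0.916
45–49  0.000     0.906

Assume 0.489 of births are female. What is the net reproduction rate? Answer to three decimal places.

Proportion female at birth = 0.489.
Weighting each age-specific rate by interval width and survival:
  15–19: 5 × 0.128 × 0.967 = 0.61888
  20–24: 5 × 0.278 × 0.966 = 1.34274
  25–29: 5 × 0.298 × 0.962 = 1.43338
  30–34: 5 × 0.155 × 0.949 = 0.73548
  35–39: 5 × 0.025 × 0.931 = 0.11638
  40–44: 5 × 0.002 × 0.916 = 0.00916
  45–49: 5 × 0.000 × 0.906 = 0.00000
Sum = 4.25602
NRR = 0.489 × 4.25602 = 2.08119

2.081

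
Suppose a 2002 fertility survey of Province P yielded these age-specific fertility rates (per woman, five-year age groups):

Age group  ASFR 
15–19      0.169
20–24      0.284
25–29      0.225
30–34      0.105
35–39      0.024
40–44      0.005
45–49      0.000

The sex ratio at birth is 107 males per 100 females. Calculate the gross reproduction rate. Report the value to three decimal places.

Proportion female at birth = 100 / (100 + 107) = 0.48309.
Sum of ASFRs = 0.169 + 0.284 + 0.225 + 0.105 + 0.024 + 0.005 + 0.000 = 0.812
TFR = 5 × 0.812 = 4.06
GRR = 0.48309 × 4.06 = 1.96135

1.961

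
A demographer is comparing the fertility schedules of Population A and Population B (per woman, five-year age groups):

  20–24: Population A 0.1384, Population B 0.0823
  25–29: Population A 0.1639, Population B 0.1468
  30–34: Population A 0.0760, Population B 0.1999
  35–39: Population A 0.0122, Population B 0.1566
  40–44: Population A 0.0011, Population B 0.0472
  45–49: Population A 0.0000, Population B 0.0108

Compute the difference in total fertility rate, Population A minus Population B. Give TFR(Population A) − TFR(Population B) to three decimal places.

Population A:
  Sum of ASFRs = 0.1384 + 0.1639 + 0.0760 + 0.0122 + 0.0011 + 0.0000 = 0.3916
  TFR = 5 × 0.3916 = 1.958
Population B:
  Sum of ASFRs = 0.0823 + 0.1468 + 0.1999 + 0.1566 + 0.0472 + 0.0108 = 0.6436
  TFR = 5 × 0.6436 = 3.218
Difference = 1.958 − 3.218 = -1.26

-1.260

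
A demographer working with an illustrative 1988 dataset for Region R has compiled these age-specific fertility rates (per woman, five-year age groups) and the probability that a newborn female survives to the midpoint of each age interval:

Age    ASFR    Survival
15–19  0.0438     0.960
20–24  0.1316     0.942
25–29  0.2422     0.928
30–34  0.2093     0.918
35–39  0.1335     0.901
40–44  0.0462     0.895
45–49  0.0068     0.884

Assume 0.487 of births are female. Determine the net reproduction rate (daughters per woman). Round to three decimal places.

1.828

Proportion female at birth = 0.487.
Weighting each age-specific rate by interval width and survival:
  15–19: 5 × 0.0438 × 0.960 = 0.21024
  20–24: 5 × 0.1316 × 0.942 = 0.61984
  25–29: 5 × 0.2422 × 0.928 = 1.12381
  30–34: 5 × 0.2093 × 0.918 = 0.96069
  35–39: 5 × 0.1335 × 0.901 = 0.60142
  40–44: 5 × 0.0462 × 0.895 = 0.20675
  45–49: 5 × 0.0068 × 0.884 = 0.03006
Sum = 3.75281
NRR = 0.487 × 3.75281 = 1.82762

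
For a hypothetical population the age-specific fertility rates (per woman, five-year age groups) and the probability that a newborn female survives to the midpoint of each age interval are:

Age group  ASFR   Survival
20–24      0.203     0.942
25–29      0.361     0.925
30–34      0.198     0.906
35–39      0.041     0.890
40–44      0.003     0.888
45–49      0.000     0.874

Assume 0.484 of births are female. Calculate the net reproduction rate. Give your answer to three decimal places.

Proportion female at birth = 0.484.
Per-age-group product (5 × ASFR × survival probability):
  20–24: 5 × 0.203 × 0.942 = 0.95613
  25–29: 5 × 0.361 × 0.925 = 1.66963
  30–34: 5 × 0.198 × 0.906 = 0.89694
  35–39: 5 × 0.041 × 0.890 = 0.18245
  40–44: 5 × 0.003 × 0.888 = 0.01332
  45–49: 5 × 0.000 × 0.874 = 0.00000
Sum = 3.71847
NRR = 0.484 × 3.71847 = 1.79974

1.800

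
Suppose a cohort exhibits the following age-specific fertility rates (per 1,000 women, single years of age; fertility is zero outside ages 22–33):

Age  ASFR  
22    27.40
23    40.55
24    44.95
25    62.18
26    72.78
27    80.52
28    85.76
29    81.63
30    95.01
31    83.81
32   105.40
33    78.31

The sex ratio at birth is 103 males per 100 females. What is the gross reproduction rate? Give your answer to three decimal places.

Proportion female at birth = 100 / (100 + 103) = 0.49261.
Sum of ASFRs = 27.40 + 40.55 + 44.95 + 62.18 + 72.78 + 80.52 + 85.76 + 81.63 + 95.01 + 83.81 + 105.40 + 78.31 = 858.30
TFR = 858.30 / 1000 = 0.8583
GRR = 0.49261 × 0.8583 = 0.42281

0.423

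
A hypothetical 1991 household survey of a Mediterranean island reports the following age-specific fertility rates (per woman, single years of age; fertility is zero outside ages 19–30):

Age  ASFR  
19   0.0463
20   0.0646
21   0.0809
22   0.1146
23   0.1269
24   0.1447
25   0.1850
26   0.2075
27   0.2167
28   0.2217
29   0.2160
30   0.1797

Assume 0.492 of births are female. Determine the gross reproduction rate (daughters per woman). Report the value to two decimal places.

0.89

Proportion female at birth = 0.492.
Sum of ASFRs = 0.0463 + 0.0646 + 0.0809 + 0.1146 + 0.1269 + 0.1447 + 0.1850 + 0.2075 + 0.2167 + 0.2217 + 0.2160 + 0.1797 = 1.8046
TFR = 1.8046
GRR = 0.492 × 1.8046 = 0.88786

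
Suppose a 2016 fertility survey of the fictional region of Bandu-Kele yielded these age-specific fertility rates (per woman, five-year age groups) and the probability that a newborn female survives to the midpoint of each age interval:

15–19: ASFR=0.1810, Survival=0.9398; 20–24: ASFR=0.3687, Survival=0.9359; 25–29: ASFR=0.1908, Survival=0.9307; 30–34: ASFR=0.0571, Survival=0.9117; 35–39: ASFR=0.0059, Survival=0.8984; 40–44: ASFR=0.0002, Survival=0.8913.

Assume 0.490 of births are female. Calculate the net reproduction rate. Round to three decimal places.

1.838

Proportion female at birth = 0.490.
Weighting each age-specific rate by interval width and survival:
  15–19: 5 × 0.1810 × 0.9398 = 0.85052
  20–24: 5 × 0.3687 × 0.9359 = 1.72533
  25–29: 5 × 0.1908 × 0.9307 = 0.88789
  30–34: 5 × 0.0571 × 0.9117 = 0.26029
  35–39: 5 × 0.0059 × 0.8984 = 0.02650
  40–44: 5 × 0.0002 × 0.8913 = 0.00089
Sum = 3.75142
NRR = 0.490 × 3.75142 = 1.83820
An NRR exceeding 1 indicates intrinsic growth under these rates.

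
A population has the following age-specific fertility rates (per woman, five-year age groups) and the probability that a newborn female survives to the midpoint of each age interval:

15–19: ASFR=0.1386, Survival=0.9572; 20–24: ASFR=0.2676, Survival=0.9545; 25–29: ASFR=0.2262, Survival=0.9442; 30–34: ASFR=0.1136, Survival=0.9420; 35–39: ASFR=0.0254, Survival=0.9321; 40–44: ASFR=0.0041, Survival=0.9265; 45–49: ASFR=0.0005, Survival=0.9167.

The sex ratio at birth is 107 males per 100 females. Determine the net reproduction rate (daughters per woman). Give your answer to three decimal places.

1.779

Proportion female at birth = 100 / (100 + 107) = 0.48309.
Per-age-group product (5 × ASFR × survival probability):
  15–19: 5 × 0.1386 × 0.9572 = 0.66334
  20–24: 5 × 0.2676 × 0.9545 = 1.27712
  25–29: 5 × 0.2262 × 0.9442 = 1.06789
  30–34: 5 × 0.1136 × 0.9420 = 0.53506
  35–39: 5 × 0.0254 × 0.9321 = 0.11838
  40–44: 5 × 0.0041 × 0.9265 = 0.01899
  45–49: 5 × 0.0005 × 0.9167 = 0.00229
Sum = 3.68307
NRR = 0.48309 × 3.68307 = 1.77925
An NRR exceeding 1 indicates intrinsic growth under these rates.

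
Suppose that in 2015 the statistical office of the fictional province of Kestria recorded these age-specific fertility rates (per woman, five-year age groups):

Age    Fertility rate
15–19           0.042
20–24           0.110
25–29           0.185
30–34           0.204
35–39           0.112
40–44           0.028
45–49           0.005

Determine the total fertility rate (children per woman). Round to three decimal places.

3.430

Sum of ASFRs = 0.042 + 0.110 + 0.185 + 0.204 + 0.112 + 0.028 + 0.005 = 0.686
TFR = 5 × 0.686 = 3.43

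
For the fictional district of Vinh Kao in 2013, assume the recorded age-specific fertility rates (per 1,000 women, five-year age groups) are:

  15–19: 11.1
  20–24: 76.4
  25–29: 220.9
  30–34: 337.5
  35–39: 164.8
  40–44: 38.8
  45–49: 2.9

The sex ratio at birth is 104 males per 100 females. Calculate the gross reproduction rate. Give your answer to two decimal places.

Proportion female at birth = 100 / (100 + 104) = 0.49020.
Sum of ASFRs = 11.1 + 76.4 + 220.9 + 337.5 + 164.8 + 38.8 + 2.9 = 852.4
TFR = 5 × 852.4 / 1000 = 4.262
GRR = 0.49020 × 4.262 = 2.08923

2.09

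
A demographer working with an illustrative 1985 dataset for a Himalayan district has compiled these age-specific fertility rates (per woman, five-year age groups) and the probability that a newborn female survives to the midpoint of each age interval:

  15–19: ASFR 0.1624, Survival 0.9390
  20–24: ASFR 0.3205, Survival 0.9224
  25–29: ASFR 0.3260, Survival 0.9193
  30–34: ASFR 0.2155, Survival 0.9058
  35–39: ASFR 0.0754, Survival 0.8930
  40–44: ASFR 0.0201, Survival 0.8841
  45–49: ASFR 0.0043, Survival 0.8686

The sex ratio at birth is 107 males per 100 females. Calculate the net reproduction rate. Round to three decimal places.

Proportion female at birth = 100 / (100 + 107) = 0.48309.
Each age group contributes 5 × ASFR × survival:
  15–19: 5 × 0.1624 × 0.9390 = 0.76247
  20–24: 5 × 0.3205 × 0.9224 = 1.47815
  25–29: 5 × 0.3260 × 0.9193 = 1.49846
  30–34: 5 × 0.2155 × 0.9058 = 0.97600
  35–39: 5 × 0.0754 × 0.8930 = 0.33666
  40–44: 5 × 0.0201 × 0.8841 = 0.08885
  45–49: 5 × 0.0043 × 0.8686 = 0.01867
Sum = 5.15926
NRR = 0.48309 × 5.15926 = 2.49239

2.492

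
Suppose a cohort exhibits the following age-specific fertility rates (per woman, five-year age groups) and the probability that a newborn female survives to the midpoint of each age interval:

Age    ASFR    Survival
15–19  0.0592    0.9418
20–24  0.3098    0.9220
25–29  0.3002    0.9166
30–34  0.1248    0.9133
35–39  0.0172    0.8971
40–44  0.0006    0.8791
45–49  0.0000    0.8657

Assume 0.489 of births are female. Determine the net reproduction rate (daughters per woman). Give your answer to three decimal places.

1.825

Proportion female at birth = 0.489.
Weighting each age-specific rate by interval width and survival:
  15–19: 5 × 0.0592 × 0.9418 = 0.27877
  20–24: 5 × 0.3098 × 0.9220 = 1.42818
  25–29: 5 × 0.3002 × 0.9166 = 1.37582
  30–34: 5 × 0.1248 × 0.9133 = 0.56990
  35–39: 5 × 0.0172 × 0.8971 = 0.07715
  40–44: 5 × 0.0006 × 0.8791 = 0.00264
  45–49: 5 × 0.0000 × 0.8657 = 0.00000
Sum = 3.73246
NRR = 0.489 × 3.73246 = 1.82517
With NRR above 1 the population is above replacement fertility.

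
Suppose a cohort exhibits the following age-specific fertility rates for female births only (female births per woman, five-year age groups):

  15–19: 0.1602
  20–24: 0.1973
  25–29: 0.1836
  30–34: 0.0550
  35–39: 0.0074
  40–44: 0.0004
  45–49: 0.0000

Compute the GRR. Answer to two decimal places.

Sum of female ASFRs = 0.1602 + 0.1973 + 0.1836 + 0.0550 + 0.0074 + 0.0004 + 0.0000 = 0.6039
GRR = 5 × 0.6039 = 3.0195

3.02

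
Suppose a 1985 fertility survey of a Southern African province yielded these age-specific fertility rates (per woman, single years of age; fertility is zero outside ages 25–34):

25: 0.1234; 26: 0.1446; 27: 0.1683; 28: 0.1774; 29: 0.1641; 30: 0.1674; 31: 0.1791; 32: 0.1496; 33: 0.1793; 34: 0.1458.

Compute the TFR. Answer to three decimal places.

1.599

Sum of ASFRs = 0.1234 + 0.1446 + 0.1683 + 0.1774 + 0.1641 + 0.1674 + 0.1791 + 0.1496 + 0.1793 + 0.1458 = 1.5990
TFR = 1.599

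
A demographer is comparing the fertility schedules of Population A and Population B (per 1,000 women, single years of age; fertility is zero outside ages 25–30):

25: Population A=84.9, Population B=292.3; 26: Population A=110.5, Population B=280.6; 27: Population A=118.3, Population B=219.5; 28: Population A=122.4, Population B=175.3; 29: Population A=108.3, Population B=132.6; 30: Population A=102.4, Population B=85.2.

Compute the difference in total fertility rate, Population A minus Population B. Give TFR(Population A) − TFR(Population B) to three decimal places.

Population A:
  Sum of ASFRs = 84.9 + 110.5 + 118.3 + 122.4 + 108.3 + 102.4 = 646.8
  TFR = 646.8 / 1000 = 0.6468
Population B:
  Sum of ASFRs = 292.3 + 280.6 + 219.5 + 175.3 + 132.6 + 85.2 = 1185.5
  TFR = 1185.5 / 1000 = 1.1855
Difference = 0.6468 − 1.1855 = -0.5387

-0.539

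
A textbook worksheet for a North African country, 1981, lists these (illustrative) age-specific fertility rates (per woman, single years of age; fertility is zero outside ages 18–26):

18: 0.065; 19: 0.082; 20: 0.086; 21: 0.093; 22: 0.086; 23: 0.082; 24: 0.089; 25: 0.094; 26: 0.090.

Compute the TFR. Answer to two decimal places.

0.77

Sum of ASFRs = 0.065 + 0.082 + 0.086 + 0.093 + 0.086 + 0.082 + 0.089 + 0.094 + 0.090 = 0.767
TFR = 0.767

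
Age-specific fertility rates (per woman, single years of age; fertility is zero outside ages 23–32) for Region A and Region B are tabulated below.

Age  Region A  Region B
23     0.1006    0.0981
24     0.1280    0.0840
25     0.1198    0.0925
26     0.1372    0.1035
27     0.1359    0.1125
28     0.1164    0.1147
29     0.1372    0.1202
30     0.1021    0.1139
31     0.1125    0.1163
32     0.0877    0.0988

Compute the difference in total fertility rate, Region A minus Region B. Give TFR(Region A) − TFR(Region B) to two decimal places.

0.12

Region A:
  Sum of ASFRs = 0.1006 + 0.1280 + 0.1198 + 0.1372 + 0.1359 + 0.1164 + 0.1372 + 0.1021 + 0.1125 + 0.0877 = 1.1774
  TFR = 1.1774
Region B:
  Sum of ASFRs = 0.0981 + 0.0840 + 0.0925 + 0.1035 + 0.1125 + 0.1147 + 0.1202 + 0.1139 + 0.1163 + 0.0988 = 1.0545
  TFR = 1.0545
Difference = 1.1774 − 1.0545 = 0.1229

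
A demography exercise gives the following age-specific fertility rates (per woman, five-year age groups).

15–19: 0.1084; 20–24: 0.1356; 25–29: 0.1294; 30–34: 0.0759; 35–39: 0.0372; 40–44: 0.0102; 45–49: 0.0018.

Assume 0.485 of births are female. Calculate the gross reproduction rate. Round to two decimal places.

Proportion female at birth = 0.485.
Sum of ASFRs = 0.1084 + 0.1356 + 0.1294 + 0.0759 + 0.0372 + 0.0102 + 0.0018 = 0.4985
TFR = 5 × 0.4985 = 2.4925
GRR = 0.485 × 2.4925 = 1.20886

1.21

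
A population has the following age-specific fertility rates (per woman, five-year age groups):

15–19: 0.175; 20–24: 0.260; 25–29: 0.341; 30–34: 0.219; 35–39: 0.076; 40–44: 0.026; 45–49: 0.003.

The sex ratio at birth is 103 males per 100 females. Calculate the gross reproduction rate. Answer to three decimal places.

2.709

Proportion female at birth = 100 / (100 + 103) = 0.49261.
Sum of ASFRs = 0.175 + 0.260 + 0.341 + 0.219 + 0.076 + 0.026 + 0.003 = 1.100
TFR = 5 × 1.100 = 5.5
GRR = 0.49261 × 5.5 = 2.70936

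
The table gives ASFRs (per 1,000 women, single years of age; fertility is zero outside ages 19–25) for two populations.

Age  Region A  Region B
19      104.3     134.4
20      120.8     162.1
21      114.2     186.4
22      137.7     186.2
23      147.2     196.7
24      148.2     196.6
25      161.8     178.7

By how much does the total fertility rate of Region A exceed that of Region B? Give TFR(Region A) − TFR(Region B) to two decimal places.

-0.31

Region A:
  Sum of ASFRs = 104.3 + 120.8 + 114.2 + 137.7 + 147.2 + 148.2 + 161.8 = 934.2
  TFR = 934.2 / 1000 = 0.9342
Region B:
  Sum of ASFRs = 134.4 + 162.1 + 186.4 + 186.2 + 196.7 + 196.6 + 178.7 = 1241.1
  TFR = 1241.1 / 1000 = 1.2411
Difference = 0.9342 − 1.2411 = -0.3069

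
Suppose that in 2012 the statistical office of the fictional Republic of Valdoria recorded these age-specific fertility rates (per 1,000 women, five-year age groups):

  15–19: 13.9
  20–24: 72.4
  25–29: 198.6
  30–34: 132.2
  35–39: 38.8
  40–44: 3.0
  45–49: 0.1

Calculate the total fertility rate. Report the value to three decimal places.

2.295

Sum of ASFRs = 13.9 + 72.4 + 198.6 + 132.2 + 38.8 + 3.0 + 0.1 = 459.0
TFR = 5 × 459.0 / 1000 = 2.295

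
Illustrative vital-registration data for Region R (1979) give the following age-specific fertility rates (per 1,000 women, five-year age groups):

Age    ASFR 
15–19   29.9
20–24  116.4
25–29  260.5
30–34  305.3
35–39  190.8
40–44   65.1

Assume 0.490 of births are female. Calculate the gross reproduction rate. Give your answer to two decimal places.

Proportion female at birth = 0.490.
Sum of ASFRs = 29.9 + 116.4 + 260.5 + 305.3 + 190.8 + 65.1 = 968.0
TFR = 5 × 968.0 / 1000 = 4.84
GRR = 0.490 × 4.84 = 2.37160

2.37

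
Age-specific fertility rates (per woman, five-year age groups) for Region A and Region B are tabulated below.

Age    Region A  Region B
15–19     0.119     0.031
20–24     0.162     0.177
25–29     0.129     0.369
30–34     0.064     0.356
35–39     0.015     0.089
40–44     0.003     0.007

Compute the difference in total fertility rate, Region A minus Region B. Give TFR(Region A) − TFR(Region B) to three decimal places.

-2.685

Region A:
  Sum of ASFRs = 0.119 + 0.162 + 0.129 + 0.064 + 0.015 + 0.003 = 0.492
  TFR = 5 × 0.492 = 2.46
Region B:
  Sum of ASFRs = 0.031 + 0.177 + 0.369 + 0.356 + 0.089 + 0.007 = 1.029
  TFR = 5 × 1.029 = 5.145
Difference = 2.46 − 5.145 = -2.685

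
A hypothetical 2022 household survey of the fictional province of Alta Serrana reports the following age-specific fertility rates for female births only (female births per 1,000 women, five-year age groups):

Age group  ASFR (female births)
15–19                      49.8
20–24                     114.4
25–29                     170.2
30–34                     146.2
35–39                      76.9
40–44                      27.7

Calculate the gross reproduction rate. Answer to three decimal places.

2.926

Sum of female ASFRs = 49.8 + 114.4 + 170.2 + 146.2 + 76.9 + 27.7 = 585.2
GRR = 5 × 585.2 / 1000 = 2.926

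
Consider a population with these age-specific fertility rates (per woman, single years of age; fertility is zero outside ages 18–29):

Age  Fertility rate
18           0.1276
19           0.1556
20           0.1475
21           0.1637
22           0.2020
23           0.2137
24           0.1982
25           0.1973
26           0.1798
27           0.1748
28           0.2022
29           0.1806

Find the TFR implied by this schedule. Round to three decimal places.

2.143

Sum of ASFRs = 0.1276 + 0.1556 + 0.1475 + 0.1637 + 0.2020 + 0.2137 + 0.1982 + 0.1973 + 0.1798 + 0.1748 + 0.2022 + 0.1806 = 2.1430
TFR = 2.143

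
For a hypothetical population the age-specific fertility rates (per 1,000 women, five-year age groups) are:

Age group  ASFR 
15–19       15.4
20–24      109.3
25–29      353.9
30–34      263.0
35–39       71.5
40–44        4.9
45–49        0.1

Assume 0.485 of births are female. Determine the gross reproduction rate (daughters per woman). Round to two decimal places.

Proportion female at birth = 0.485.
Sum of ASFRs = 15.4 + 109.3 + 353.9 + 263.0 + 71.5 + 4.9 + 0.1 = 818.1
TFR = 5 × 818.1 / 1000 = 4.0905
GRR = 0.485 × 4.0905 = 1.98389

1.98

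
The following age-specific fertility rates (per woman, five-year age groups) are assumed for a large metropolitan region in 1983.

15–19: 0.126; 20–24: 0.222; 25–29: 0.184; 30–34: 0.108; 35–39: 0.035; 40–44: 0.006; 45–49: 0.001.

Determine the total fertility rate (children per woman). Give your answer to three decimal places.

Sum of ASFRs = 0.126 + 0.222 + 0.184 + 0.108 + 0.035 + 0.006 + 0.001 = 0.682
TFR = 5 × 0.682 = 3.41

3.410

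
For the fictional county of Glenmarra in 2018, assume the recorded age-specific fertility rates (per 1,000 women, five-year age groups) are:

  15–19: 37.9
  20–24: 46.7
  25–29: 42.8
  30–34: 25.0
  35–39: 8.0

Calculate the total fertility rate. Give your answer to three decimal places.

0.802

Sum of ASFRs = 37.9 + 46.7 + 42.8 + 25.0 + 8.0 = 160.4
TFR = 5 × 160.4 / 1000 = 0.802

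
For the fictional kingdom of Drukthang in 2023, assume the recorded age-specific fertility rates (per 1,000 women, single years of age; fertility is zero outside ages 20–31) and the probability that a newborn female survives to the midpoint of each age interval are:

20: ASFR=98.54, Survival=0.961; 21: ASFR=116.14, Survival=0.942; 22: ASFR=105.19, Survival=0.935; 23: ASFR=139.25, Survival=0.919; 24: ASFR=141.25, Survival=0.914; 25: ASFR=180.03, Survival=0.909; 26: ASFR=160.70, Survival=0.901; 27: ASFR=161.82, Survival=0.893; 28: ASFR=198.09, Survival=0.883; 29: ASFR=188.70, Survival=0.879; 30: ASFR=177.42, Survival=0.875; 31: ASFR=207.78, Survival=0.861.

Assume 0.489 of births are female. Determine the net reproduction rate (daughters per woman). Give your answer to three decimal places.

Proportion female at birth = 0.489.
Survival-weighted fertility by age (1·fₓ·Sₓ):
  20: 1 × 98.54/1000 × 0.961 = 0.09470
  21: 1 × 116.14/1000 × 0.942 = 0.10940
  22: 1 × 105.19/1000 × 0.935 = 0.09835
  23: 1 × 139.25/1000 × 0.919 = 0.12797
  24: 1 × 141.25/1000 × 0.914 = 0.12910
  25: 1 × 180.03/1000 × 0.909 = 0.16365
  26: 1 × 160.70/1000 × 0.901 = 0.14479
  27: 1 × 161.82/1000 × 0.893 = 0.14451
  28: 1 × 198.09/1000 × 0.883 = 0.17491
  29: 1 × 188.70/1000 × 0.879 = 0.16587
  30: 1 × 177.42/1000 × 0.875 = 0.15524
  31: 1 × 207.78/1000 × 0.861 = 0.17890
Sum = 1.68739
NRR = 0.489 × 1.68739 = 0.82513

0.825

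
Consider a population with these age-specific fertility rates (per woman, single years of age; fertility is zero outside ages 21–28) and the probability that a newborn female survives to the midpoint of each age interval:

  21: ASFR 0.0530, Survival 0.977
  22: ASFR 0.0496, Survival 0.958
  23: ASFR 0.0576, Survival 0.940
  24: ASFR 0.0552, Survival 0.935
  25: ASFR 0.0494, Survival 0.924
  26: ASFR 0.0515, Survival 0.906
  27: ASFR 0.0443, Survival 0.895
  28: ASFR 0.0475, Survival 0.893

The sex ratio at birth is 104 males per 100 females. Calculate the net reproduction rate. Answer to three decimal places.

Proportion female at birth = 100 / (100 + 104) = 0.49020.
Per-age-group product (1 × ASFR × survival probability):
  21: 1 × 0.0530 × 0.977 = 0.05178
  22: 1 × 0.0496 × 0.958 = 0.04752
  23: 1 × 0.0576 × 0.940 = 0.05414
  24: 1 × 0.0552 × 0.935 = 0.05161
  25: 1 × 0.0494 × 0.924 = 0.04565
  26: 1 × 0.0515 × 0.906 = 0.04666
  27: 1 × 0.0443 × 0.895 = 0.03965
  28: 1 × 0.0475 × 0.893 = 0.04242
Sum = 0.37943
NRR = 0.49020 × 0.37943 = 0.18600
An NRR under 1 implies long-run decline under these rates.

0.186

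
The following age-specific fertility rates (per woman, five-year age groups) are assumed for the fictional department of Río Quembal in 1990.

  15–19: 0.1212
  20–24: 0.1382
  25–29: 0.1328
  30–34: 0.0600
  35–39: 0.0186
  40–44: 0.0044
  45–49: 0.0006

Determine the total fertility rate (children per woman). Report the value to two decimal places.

2.38

Sum of ASFRs = 0.1212 + 0.1382 + 0.1328 + 0.0600 + 0.0186 + 0.0044 + 0.0006 = 0.4758
TFR = 5 × 0.4758 = 2.379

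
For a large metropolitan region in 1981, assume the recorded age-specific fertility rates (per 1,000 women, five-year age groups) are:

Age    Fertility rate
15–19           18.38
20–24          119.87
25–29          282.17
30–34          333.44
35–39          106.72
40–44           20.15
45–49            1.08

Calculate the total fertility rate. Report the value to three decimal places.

Sum of ASFRs = 18.38 + 119.87 + 282.17 + 333.44 + 106.72 + 20.15 + 1.08 = 881.81
TFR = 5 × 881.81 / 1000 = 4.40905

4.409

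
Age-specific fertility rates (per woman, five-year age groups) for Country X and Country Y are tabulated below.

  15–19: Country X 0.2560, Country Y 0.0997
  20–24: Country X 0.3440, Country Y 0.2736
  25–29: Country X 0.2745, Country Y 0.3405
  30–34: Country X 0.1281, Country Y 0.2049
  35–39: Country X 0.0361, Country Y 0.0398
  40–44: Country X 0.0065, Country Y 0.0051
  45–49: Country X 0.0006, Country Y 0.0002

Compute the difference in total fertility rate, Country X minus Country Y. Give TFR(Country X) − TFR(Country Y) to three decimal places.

Country X:
  Sum of ASFRs = 0.2560 + 0.3440 + 0.2745 + 0.1281 + 0.0361 + 0.0065 + 0.0006 = 1.0458
  TFR = 5 × 1.0458 = 5.229
Country Y:
  Sum of ASFRs = 0.0997 + 0.2736 + 0.3405 + 0.2049 + 0.0398 + 0.0051 + 0.0002 = 0.9638
  TFR = 5 × 0.9638 = 4.819
Difference = 5.229 − 4.819 = 0.41

0.410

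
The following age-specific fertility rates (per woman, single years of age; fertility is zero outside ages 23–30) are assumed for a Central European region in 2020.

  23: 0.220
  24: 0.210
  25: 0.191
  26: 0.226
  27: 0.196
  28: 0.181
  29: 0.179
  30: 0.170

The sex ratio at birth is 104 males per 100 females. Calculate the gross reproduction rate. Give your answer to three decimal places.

0.771

Proportion female at birth = 100 / (100 + 104) = 0.49020.
Sum of ASFRs = 0.220 + 0.210 + 0.191 + 0.226 + 0.196 + 0.181 + 0.179 + 0.170 = 1.573
TFR = 1.573
GRR = 0.49020 × 1.573 = 0.77108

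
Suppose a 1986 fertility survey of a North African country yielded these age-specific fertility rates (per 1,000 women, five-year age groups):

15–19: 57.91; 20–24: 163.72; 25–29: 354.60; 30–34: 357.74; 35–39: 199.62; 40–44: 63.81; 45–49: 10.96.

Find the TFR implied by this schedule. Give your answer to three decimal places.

Sum of ASFRs = 57.91 + 163.72 + 354.60 + 357.74 + 199.62 + 63.81 + 10.96 = 1208.36
TFR = 5 × 1208.36 / 1000 = 6.0418

6.042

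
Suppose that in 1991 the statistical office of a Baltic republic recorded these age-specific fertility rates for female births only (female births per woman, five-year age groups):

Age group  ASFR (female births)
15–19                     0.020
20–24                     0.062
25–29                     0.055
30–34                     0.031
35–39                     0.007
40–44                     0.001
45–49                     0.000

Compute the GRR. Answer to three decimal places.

Sum of female ASFRs = 0.020 + 0.062 + 0.055 + 0.031 + 0.007 + 0.001 + 0.000 = 0.176
GRR = 5 × 0.176 = 0.88

0.880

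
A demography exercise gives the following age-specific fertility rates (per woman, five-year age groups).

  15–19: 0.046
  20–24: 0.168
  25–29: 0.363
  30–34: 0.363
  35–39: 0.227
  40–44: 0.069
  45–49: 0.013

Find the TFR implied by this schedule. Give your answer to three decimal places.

6.245

Sum of ASFRs = 0.046 + 0.168 + 0.363 + 0.363 + 0.227 + 0.069 + 0.013 = 1.249
TFR = 5 × 1.249 = 6.245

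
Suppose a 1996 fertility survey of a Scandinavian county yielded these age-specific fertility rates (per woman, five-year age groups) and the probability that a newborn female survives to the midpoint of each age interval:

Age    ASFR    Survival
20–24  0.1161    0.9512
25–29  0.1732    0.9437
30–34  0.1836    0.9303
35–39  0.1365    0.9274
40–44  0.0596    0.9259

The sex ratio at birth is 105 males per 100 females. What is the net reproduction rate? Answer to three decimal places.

1.528

Proportion female at birth = 100 / (100 + 105) = 0.48780.
Survival-weighted fertility by age (5·fₓ·Sₓ):
  20–24: 5 × 0.1161 × 0.9512 = 0.55217
  25–29: 5 × 0.1732 × 0.9437 = 0.81724
  30–34: 5 × 0.1836 × 0.9303 = 0.85402
  35–39: 5 × 0.1365 × 0.9274 = 0.63295
  40–44: 5 × 0.0596 × 0.9259 = 0.27592
Sum = 3.13230
NRR = 0.48780 × 3.13230 = 1.52794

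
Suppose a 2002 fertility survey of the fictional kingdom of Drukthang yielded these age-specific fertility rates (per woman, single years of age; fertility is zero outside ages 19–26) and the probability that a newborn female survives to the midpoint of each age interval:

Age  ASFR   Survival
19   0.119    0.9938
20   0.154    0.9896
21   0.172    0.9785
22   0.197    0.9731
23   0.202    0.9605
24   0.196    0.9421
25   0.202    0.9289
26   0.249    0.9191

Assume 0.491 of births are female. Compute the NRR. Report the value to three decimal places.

0.700

Proportion female at birth = 0.491.
Survival-weighted fertility by age (1·fₓ·Sₓ):
  19: 1 × 0.119 × 0.9938 = 0.11826
  20: 1 × 0.154 × 0.9896 = 0.15240
  21: 1 × 0.172 × 0.9785 = 0.16830
  22: 1 × 0.197 × 0.9731 = 0.19170
  23: 1 × 0.202 × 0.9605 = 0.19402
  24: 1 × 0.196 × 0.9421 = 0.18465
  25: 1 × 0.202 × 0.9289 = 0.18764
  26: 1 × 0.249 × 0.9191 = 0.22886
Sum = 1.42583
NRR = 0.491 × 1.42583 = 0.70008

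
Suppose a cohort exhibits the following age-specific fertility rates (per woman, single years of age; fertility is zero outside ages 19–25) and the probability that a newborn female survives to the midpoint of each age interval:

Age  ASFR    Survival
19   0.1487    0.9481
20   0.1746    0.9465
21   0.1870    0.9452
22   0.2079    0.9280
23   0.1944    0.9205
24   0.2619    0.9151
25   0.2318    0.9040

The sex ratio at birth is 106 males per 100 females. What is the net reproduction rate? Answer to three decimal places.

0.633

Proportion female at birth = 100 / (100 + 106) = 0.48544.
Survival-weighted fertility by age (1·fₓ·Sₓ):
  19: 1 × 0.1487 × 0.9481 = 0.14098
  20: 1 × 0.1746 × 0.9465 = 0.16526
  21: 1 × 0.1870 × 0.9452 = 0.17675
  22: 1 × 0.2079 × 0.9280 = 0.19293
  23: 1 × 0.1944 × 0.9205 = 0.17895
  24: 1 × 0.2619 × 0.9151 = 0.23966
  25: 1 × 0.2318 × 0.9040 = 0.20955
Sum = 1.30408
NRR = 0.48544 × 1.30408 = 0.63305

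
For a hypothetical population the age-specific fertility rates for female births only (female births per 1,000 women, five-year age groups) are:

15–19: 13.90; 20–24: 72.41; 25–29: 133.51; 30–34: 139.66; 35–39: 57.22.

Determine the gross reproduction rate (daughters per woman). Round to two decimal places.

Sum of female ASFRs = 13.90 + 72.41 + 133.51 + 139.66 + 57.22 = 416.70
GRR = 5 × 416.70 / 1000 = 2.0835

2.08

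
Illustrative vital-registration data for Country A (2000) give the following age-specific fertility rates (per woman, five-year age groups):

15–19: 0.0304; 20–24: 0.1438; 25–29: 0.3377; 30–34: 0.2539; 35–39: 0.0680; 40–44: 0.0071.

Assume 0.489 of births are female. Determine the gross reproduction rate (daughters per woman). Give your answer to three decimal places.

Proportion female at birth = 0.489.
Sum of ASFRs = 0.0304 + 0.1438 + 0.3377 + 0.2539 + 0.0680 + 0.0071 = 0.8409
TFR = 5 × 0.8409 = 4.2045
GRR = 0.489 × 4.2045 = 2.05600

2.056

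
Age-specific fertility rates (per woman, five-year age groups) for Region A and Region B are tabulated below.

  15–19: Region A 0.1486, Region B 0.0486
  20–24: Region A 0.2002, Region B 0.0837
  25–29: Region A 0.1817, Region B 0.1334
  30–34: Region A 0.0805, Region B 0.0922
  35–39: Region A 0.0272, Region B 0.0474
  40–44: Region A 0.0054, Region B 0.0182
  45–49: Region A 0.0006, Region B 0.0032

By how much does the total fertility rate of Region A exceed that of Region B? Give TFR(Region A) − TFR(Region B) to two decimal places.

1.09

Region A:
  Sum of ASFRs = 0.1486 + 0.2002 + 0.1817 + 0.0805 + 0.0272 + 0.0054 + 0.0006 = 0.6442
  TFR = 5 × 0.6442 = 3.221
Region B:
  Sum of ASFRs = 0.0486 + 0.0837 + 0.1334 + 0.0922 + 0.0474 + 0.0182 + 0.0032 = 0.4267
  TFR = 5 × 0.4267 = 2.1335
Difference = 3.221 − 2.1335 = 1.0875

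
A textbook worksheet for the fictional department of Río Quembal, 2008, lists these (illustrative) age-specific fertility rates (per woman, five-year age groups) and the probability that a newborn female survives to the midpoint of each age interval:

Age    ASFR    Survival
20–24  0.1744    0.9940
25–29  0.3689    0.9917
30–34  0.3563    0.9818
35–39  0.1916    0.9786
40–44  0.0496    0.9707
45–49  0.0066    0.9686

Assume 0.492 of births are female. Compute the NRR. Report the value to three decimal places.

Proportion female at birth = 0.492.
Per-age-group product (5 × ASFR × survival probability):
  20–24: 5 × 0.1744 × 0.9940 = 0.86677
  25–29: 5 × 0.3689 × 0.9917 = 1.82919
  30–34: 5 × 0.3563 × 0.9818 = 1.74908
  35–39: 5 × 0.1916 × 0.9786 = 0.93750
  40–44: 5 × 0.0496 × 0.9707 = 0.24073
  45–49: 5 × 0.0066 × 0.9686 = 0.03196
Sum = 5.65523
NRR = 0.492 × 5.65523 = 2.78237

2.782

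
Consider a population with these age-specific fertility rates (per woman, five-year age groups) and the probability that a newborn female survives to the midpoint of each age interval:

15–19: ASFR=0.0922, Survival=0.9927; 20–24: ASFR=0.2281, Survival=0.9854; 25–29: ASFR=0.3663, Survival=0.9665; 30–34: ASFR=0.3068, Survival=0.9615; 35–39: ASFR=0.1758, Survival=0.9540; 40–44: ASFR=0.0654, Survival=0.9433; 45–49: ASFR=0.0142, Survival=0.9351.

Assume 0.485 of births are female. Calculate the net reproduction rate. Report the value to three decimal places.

2.929

Proportion female at birth = 0.485.
Weighting each age-specific rate by interval width and survival:
  15–19: 5 × 0.0922 × 0.9927 = 0.45763
  20–24: 5 × 0.2281 × 0.9854 = 1.12385
  25–29: 5 × 0.3663 × 0.9665 = 1.77014
  30–34: 5 × 0.3068 × 0.9615 = 1.47494
  35–39: 5 × 0.1758 × 0.9540 = 0.83857
  40–44: 5 × 0.0654 × 0.9433 = 0.30846
  45–49: 5 × 0.0142 × 0.9351 = 0.06639
Sum = 6.03998
NRR = 0.485 × 6.03998 = 2.92939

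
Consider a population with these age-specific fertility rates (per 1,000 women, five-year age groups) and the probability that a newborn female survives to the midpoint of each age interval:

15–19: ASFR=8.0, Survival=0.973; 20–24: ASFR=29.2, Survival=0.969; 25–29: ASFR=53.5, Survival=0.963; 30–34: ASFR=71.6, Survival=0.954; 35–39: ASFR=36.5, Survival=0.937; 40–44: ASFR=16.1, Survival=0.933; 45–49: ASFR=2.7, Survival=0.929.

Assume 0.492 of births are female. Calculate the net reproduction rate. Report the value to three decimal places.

0.511

Proportion female at birth = 0.492.
Per-age-group product (5 × ASFR × survival probability):
  15–19: 5 × 8.0/1000 × 0.973 = 0.03892
  20–24: 5 × 29.2/1000 × 0.969 = 0.14147
  25–29: 5 × 53.5/1000 × 0.963 = 0.25760
  30–34: 5 × 71.6/1000 × 0.954 = 0.34153
  35–39: 5 × 36.5/1000 × 0.937 = 0.17100
  40–44: 5 × 16.1/1000 × 0.933 = 0.07511
  45–49: 5 × 2.7/1000 × 0.929 = 0.01254
Sum = 1.03817
NRR = 0.492 × 1.03817 = 0.51078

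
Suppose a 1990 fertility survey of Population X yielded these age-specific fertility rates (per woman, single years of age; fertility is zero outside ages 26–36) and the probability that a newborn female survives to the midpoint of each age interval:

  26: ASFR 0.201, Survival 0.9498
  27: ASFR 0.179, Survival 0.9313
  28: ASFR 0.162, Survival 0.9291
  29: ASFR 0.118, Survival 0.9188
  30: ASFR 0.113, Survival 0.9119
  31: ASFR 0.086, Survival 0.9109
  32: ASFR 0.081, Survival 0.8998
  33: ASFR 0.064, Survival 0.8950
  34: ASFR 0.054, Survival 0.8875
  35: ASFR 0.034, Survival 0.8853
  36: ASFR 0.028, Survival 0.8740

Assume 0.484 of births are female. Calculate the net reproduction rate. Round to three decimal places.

Proportion female at birth = 0.484.
Survival-weighted fertility by age (1·fₓ·Sₓ):
  26: 1 × 0.201 × 0.9498 = 0.19091
  27: 1 × 0.179 × 0.9313 = 0.16670
  28: 1 × 0.162 × 0.9291 = 0.15051
  29: 1 × 0.118 × 0.9188 = 0.10842
  30: 1 × 0.113 × 0.9119 = 0.10304
  31: 1 × 0.086 × 0.9109 = 0.07834
  32: 1 × 0.081 × 0.8998 = 0.07288
  33: 1 × 0.064 × 0.8950 = 0.05728
  34: 1 × 0.054 × 0.8875 = 0.04793
  35: 1 × 0.034 × 0.8853 = 0.03010
  36: 1 × 0.028 × 0.8740 = 0.02447
Sum = 1.03058
NRR = 0.484 × 1.03058 = 0.49880

0.499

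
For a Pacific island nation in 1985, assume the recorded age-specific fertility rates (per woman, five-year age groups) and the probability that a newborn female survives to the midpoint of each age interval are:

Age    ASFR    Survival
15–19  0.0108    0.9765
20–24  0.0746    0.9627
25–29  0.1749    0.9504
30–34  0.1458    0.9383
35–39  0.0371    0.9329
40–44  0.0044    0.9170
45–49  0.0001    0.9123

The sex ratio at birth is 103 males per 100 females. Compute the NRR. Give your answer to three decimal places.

Proportion female at birth = 100 / (100 + 103) = 0.49261.
Weighting each age-specific rate by interval width and survival:
  15–19: 5 × 0.0108 × 0.9765 = 0.05273
  20–24: 5 × 0.0746 × 0.9627 = 0.35909
  25–29: 5 × 0.1749 × 0.9504 = 0.83112
  30–34: 5 × 0.1458 × 0.9383 = 0.68402
  35–39: 5 × 0.0371 × 0.9329 = 0.17305
  40–44: 5 × 0.0044 × 0.9170 = 0.02017
  45–49: 5 × 0.0001 × 0.9123 = 0.00046
Sum = 2.12064
NRR = 0.49261 × 2.12064 = 1.04465
NRR > 1, so each generation more than replaces itself.

1.045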